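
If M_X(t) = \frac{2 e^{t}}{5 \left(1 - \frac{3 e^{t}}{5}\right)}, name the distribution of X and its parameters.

The MGF M(t) = \frac{2 e^{t}}{5 \left(1 - \frac{3 e^{t}}{5}\right)} is the standard form for the Geometric distribution.
Comparing with the known MGF formula identifies: Geometric(p=2/5), X = trial number of first success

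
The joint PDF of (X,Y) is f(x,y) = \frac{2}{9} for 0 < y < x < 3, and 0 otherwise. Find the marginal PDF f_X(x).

f_X(x) = ∫_0^x \frac{2}{9} dy = \frac{2 x}{9}
for 0 < x < 3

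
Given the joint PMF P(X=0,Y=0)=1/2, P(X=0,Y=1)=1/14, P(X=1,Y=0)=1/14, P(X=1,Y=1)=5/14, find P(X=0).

P(X=0) = P(X=0,Y=0) + P(X=0,Y=1)
= 1/2 + 1/14
= 4/7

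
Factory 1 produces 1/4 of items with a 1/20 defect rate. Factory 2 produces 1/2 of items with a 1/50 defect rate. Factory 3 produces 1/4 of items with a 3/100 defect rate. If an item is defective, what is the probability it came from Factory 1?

Using Bayes' theorem:
P(F1) = 1/4, P(D|F1) = 1/20
P(F2) = 1/2, P(D|F2) = 1/50
P(F3) = 1/4, P(D|F3) = 3/100
P(D) = P(D|F1)P(F1) + P(D|F2)P(F2) + P(D|F3)P(F3)
     = \frac{3}{100}
P(F1|D) = P(D|F1)P(F1) / P(D)
= \frac{5}{12}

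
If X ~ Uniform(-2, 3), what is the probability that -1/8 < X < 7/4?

P(-1/8 < X < 7/4) = ∫_{-1/8}^{7/4} f(x) dx
where f(x) = \frac{1}{5}
= \frac{3}{8}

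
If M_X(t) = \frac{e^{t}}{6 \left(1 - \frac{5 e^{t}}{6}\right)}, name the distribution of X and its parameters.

The MGF M(t) = \frac{e^{t}}{6 \left(1 - \frac{5 e^{t}}{6}\right)} is the standard form for the Geometric distribution.
Comparing with the known MGF formula identifies: Geometric(p=1/6), X = trial number of first success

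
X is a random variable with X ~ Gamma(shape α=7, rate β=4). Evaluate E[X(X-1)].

E[X(X-1)] = E[X² - X] = E[X²] - E[X]
E[X] = \frac{7}{4}
E[X²] = Var(X) + (E[X])² = \frac{7}{16} + (\frac{7}{4})² = \frac{7}{2}
E[X(X-1)] = \frac{7}{2} - \frac{7}{4} = \frac{7}{4}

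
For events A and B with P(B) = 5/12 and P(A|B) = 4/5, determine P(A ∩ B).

By definition, P(A|B) = P(A ∩ B) / P(B)
So P(A ∩ B) = P(A|B) × P(B)
= 4/5 × 5/12
= 1/3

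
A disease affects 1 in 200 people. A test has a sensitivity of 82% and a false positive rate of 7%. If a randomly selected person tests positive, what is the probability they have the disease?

Let D = the rare event, + = positive/flagged.
P(D) = 1/200
P(+|D) = 82/100 = 41/50
P(+|D') = 7/100
P(+) = P(+|D)P(D) + P(+|D')P(D')
     = \frac{41}{50} × \frac{1}{200} + \frac{7}{100} × \frac{199}{200}
     = \frac{59}{800}
P(D|+) = P(+|D)P(D)/P(+) = \frac{82}{1475}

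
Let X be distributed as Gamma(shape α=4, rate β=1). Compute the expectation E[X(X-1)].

E[X(X-1)] = E[X² - X] = E[X²] - E[X]
E[X] = 4
E[X²] = Var(X) + (E[X])² = 4 + (4)² = 20
E[X(X-1)] = 20 - 4 = 16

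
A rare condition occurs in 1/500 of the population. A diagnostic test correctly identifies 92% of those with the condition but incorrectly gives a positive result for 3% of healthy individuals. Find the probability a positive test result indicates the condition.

Let D = the rare event, + = positive/flagged.
P(D) = 1/500
P(+|D) = 92/100 = 23/25
P(+|D') = 3/100
P(+) = P(+|D)P(D) + P(+|D')P(D')
     = \frac{23}{25} × \frac{1}{500} + \frac{3}{100} × \frac{499}{500}
     = \frac{1589}{50000}
P(D|+) = P(+|D)P(D)/P(+) = \frac{92}{1589}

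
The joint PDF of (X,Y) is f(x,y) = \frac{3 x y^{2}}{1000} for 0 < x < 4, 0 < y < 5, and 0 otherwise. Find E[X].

f_X(x) = ∫_0^5 \frac{3 x y^{2}}{1000} dy = \frac{x}{8}
E[X] = ∫_0^4 x × (\frac{x}{8}) dx = \frac{8}{3}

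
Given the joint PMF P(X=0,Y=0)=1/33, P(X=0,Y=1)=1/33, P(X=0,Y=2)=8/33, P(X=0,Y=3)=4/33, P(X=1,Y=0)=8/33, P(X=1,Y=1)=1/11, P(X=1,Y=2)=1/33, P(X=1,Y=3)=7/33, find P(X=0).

P(X=0) = P(X=0,Y=0) + P(X=0,Y=1) + P(X=0,Y=2) + P(X=0,Y=3)
= 1/33 + 1/33 + 8/33 + 4/33
= 14/33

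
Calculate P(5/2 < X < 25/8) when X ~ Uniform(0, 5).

P(5/2 < X < 25/8) = ∫_{5/2}^{25/8} f(x) dx
where f(x) = \frac{1}{5}
= \frac{1}{8}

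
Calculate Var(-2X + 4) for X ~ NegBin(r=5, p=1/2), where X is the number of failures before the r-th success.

For X ~ NegBin(r=5, p=1/2), where X is the number of failures before the r-th success:
Var(X) = 10
Var(-2X + 4) = (-2)² × Var(X) = 4 × 10 = 40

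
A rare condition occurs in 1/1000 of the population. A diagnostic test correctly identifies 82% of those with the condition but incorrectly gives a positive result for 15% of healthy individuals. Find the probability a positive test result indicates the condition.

Let D = the rare event, + = positive/flagged.
P(D) = 1/1000
P(+|D) = 82/100 = 41/50
P(+|D') = 15/100 = 3/20
P(+) = P(+|D)P(D) + P(+|D')P(D')
     = \frac{41}{50} × \frac{1}{1000} + \frac{3}{20} × \frac{999}{1000}
     = \frac{15067}{100000}
P(D|+) = P(+|D)P(D)/P(+) = \frac{82}{15067}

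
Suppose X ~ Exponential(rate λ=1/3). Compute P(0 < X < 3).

P(0 < X < 3) = ∫_{0}^{3} f(x) dx
where f(x) = \frac{e^{- \frac{x}{3}}}{3}
= 1 - e^{-1}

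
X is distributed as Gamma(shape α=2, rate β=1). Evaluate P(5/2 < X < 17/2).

P(5/2 < X < 17/2) = ∫_{5/2}^{17/2} f(x) dx
where f(x) = x e^{- x}
= \frac{-19 + 7 e^{6}}{2 e^{\frac{17}{2}}}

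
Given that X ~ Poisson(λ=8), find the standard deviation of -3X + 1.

For X ~ Poisson(λ=8):
Var(X) = 8
SD(X) = √(Var(X)) = √(8) = 2 \sqrt{2}
SD(-3X + 1) = |-3| × SD(X) = 3 × 2 \sqrt{2} = 6 \sqrt{2}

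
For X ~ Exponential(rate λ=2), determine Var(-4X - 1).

For X ~ Exponential(rate λ=2):
Var(X) = \frac{1}{4}
Var(-4X - 1) = (-4)² × Var(X) = 16 × \frac{1}{4} = 4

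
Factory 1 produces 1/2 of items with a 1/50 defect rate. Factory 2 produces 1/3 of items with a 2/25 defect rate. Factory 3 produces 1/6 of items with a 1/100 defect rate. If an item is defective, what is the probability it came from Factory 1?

Using Bayes' theorem:
P(F1) = 1/2, P(D|F1) = 1/50
P(F2) = 1/3, P(D|F2) = 2/25
P(F3) = 1/6, P(D|F3) = 1/100
P(D) = P(D|F1)P(F1) + P(D|F2)P(F2) + P(D|F3)P(F3)
     = \frac{23}{600}
P(F1|D) = P(D|F1)P(F1) / P(D)
= \frac{6}{23}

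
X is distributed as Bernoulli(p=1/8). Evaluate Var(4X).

For X ~ Bernoulli(p=1/8):
Var(X) = \frac{7}{64}
Var(4X) = (4)² × Var(X) = 16 × \frac{7}{64} = \frac{7}{4}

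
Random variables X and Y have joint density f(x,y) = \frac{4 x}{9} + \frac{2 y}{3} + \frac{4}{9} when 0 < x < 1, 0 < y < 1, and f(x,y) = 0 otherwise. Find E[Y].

E[Y] = ∫_0^1 ∫_0^1 y × f(x,y) dx dy
= \frac{5}{9}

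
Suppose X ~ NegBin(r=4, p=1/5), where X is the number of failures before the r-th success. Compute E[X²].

Using the identity E[X²] = Var(X) + (E[X])²:
E[X] = 16
Var(X) = 80
E[X²] = 80 + (16)²
= 336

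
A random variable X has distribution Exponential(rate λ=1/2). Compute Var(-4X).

For X ~ Exponential(rate λ=1/2):
Var(X) = 4
Var(-4X) = (-4)² × Var(X) = 16 × 4 = 64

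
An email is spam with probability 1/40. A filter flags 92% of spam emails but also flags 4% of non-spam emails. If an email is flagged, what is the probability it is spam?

Let D = the rare event, + = positive/flagged.
P(D) = 1/40
P(+|D) = 92/100 = 23/25
P(+|D') = 4/100 = 1/25
P(+) = P(+|D)P(D) + P(+|D')P(D')
     = \frac{23}{25} × \frac{1}{40} + \frac{1}{25} × \frac{39}{40}
     = \frac{31}{500}
P(D|+) = P(+|D)P(D)/P(+) = \frac{23}{62}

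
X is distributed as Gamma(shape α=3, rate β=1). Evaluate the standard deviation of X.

For X ~ Gamma(shape α=3, rate β=1):
Var(X) = 3
SD(X) = √(Var(X)) = √(3) = \sqrt{3}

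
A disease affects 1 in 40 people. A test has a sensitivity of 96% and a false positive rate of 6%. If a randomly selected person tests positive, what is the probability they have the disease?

Let D = the rare event, + = positive/flagged.
P(D) = 1/40
P(+|D) = 96/100 = 24/25
P(+|D') = 6/100 = 3/50
P(+) = P(+|D)P(D) + P(+|D')P(D')
     = \frac{24}{25} × \frac{1}{40} + \frac{3}{50} × \frac{39}{40}
     = \frac{33}{400}
P(D|+) = P(+|D)P(D)/P(+) = \frac{16}{55}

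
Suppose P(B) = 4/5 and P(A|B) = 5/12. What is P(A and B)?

By definition, P(A|B) = P(A ∩ B) / P(B)
So P(A ∩ B) = P(A|B) × P(B)
= 5/12 × 4/5
= 1/3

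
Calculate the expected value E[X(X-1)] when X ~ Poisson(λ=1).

E[X(X-1)] = E[X² - X] = E[X²] - E[X]
E[X] = 1
E[X²] = Var(X) + (E[X])² = 1 + (1)² = 2
E[X(X-1)] = 2 - 1 = 1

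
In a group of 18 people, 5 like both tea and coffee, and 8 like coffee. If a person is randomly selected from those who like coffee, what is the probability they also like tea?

P(A ∩ B) = 5/18
P(B) = 8/18 = 4/9
P(A|B) = P(A ∩ B) / P(B) = (5/18) / (4/9) = 5/8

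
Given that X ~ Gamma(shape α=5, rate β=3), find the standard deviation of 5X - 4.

For X ~ Gamma(shape α=5, rate β=3):
Var(X) = \frac{5}{9}
SD(X) = √(Var(X)) = √(\frac{5}{9}) = \frac{\sqrt{5}}{3}
SD(5X - 4) = |5| × SD(X) = 5 × \frac{\sqrt{5}}{3} = \frac{5 \sqrt{5}}{3}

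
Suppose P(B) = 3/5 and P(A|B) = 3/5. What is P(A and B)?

By definition, P(A|B) = P(A ∩ B) / P(B)
So P(A ∩ B) = P(A|B) × P(B)
= 3/5 × 3/5
= 9/25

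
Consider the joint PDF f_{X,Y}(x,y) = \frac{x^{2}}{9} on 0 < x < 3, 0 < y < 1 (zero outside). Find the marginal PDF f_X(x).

f_X(x) = ∫_0^1 f(x,y) dy
= ∫_0^1 \frac{x^{2}}{9} dy
= \frac{x^{2}}{9} for 0 < x < 3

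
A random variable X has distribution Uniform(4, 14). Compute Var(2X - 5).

For X ~ Uniform(4, 14):
Var(X) = \frac{25}{3}
Var(2X - 5) = (2)² × Var(X) = 4 × \frac{25}{3} = \frac{100}{3}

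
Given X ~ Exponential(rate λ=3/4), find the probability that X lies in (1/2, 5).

P(1/2 < X < 5) = ∫_{1/2}^{5} f(x) dx
where f(x) = \frac{3 e^{- \frac{3 x}{4}}}{4}
= - \frac{1}{e^{\frac{15}{4}}} + e^{- \frac{3}{8}}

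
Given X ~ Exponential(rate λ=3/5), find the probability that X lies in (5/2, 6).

P(5/2 < X < 6) = ∫_{5/2}^{6} f(x) dx
where f(x) = \frac{3 e^{- \frac{3 x}{5}}}{5}
= - \frac{1}{e^{\frac{18}{5}}} + e^{- \frac{3}{2}}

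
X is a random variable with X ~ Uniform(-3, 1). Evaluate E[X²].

Using the identity E[X²] = Var(X) + (E[X])²:
E[X] = -1
Var(X) = \frac{4}{3}
E[X²] = \frac{4}{3} + (-1)²
= \frac{7}{3}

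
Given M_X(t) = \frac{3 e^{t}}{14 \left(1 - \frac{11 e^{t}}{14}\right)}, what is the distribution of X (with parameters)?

The MGF M(t) = \frac{3 e^{t}}{14 \left(1 - \frac{11 e^{t}}{14}\right)} is the standard form for the Geometric distribution.
Comparing with the known MGF formula identifies: Geometric(p=3/14), X = trial number of first success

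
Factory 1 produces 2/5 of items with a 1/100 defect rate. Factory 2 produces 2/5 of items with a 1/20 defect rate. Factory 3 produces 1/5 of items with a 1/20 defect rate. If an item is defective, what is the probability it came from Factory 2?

Using Bayes' theorem:
P(F1) = 2/5, P(D|F1) = 1/100
P(F2) = 2/5, P(D|F2) = 1/20
P(F3) = 1/5, P(D|F3) = 1/20
P(D) = P(D|F1)P(F1) + P(D|F2)P(F2) + P(D|F3)P(F3)
     = \frac{17}{500}
P(F2|D) = P(D|F2)P(F2) / P(D)
= \frac{10}{17}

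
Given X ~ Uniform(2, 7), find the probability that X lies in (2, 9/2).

P(2 < X < 9/2) = ∫_{2}^{9/2} f(x) dx
where f(x) = \frac{1}{5}
= \frac{1}{2}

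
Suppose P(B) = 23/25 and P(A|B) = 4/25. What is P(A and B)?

By definition, P(A|B) = P(A ∩ B) / P(B)
So P(A ∩ B) = P(A|B) × P(B)
= 4/25 × 23/25
= 92/625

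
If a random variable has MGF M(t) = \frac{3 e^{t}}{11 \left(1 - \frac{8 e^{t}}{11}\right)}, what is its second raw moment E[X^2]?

To find E[X^2], compute M^(2)(0):
M^(1)(t) = \frac{3 e^{t}}{11 \left(1 - \frac{8 e^{t}}{11}\right)} + \frac{24 e^{2 t}}{121 \left(1 - \frac{8 e^{t}}{11}\right)^{2}}
M^(2)(t) = \frac{3 e^{t}}{11 \left(1 - \frac{8 e^{t}}{11}\right)} + \frac{72 e^{2 t}}{121 \left(1 - \frac{8 e^{t}}{11}\right)^{2}} + \frac{384 e^{3 t}}{1331 \left(1 - \frac{8 e^{t}}{11}\right)^{3}}
M^(2)(0) = \frac{209}{9}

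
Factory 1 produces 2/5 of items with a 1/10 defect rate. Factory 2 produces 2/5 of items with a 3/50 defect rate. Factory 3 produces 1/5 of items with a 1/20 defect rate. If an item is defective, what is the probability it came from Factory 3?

Using Bayes' theorem:
P(F1) = 2/5, P(D|F1) = 1/10
P(F2) = 2/5, P(D|F2) = 3/50
P(F3) = 1/5, P(D|F3) = 1/20
P(D) = P(D|F1)P(F1) + P(D|F2)P(F2) + P(D|F3)P(F3)
     = \frac{37}{500}
P(F3|D) = P(D|F3)P(F3) / P(D)
= \frac{5}{37}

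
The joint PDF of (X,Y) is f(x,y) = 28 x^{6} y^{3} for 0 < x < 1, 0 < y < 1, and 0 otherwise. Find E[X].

E[X] = ∫_0^1 ∫_0^1 x × f(x,y) dy dx
= ∫_0^1 ∫_0^1 x × (28 x^{6} y^{3}) dy dx
= \frac{7}{8}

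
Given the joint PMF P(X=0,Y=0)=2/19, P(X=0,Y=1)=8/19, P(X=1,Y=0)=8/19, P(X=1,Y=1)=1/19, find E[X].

First find marginal of X:
P(X=0) = 10/19
P(X=1) = 9/19
E[X] = 0 × 10/19 + 1 × 9/19 = 9/19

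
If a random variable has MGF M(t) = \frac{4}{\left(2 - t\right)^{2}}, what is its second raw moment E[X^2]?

To find E[X^2], compute M^(2)(0):
M^(1)(t) = \frac{8}{\left(2 - t\right)^{3}}
M^(2)(t) = \frac{24}{\left(2 - t\right)^{4}}
M^(2)(0) = \frac{3}{2}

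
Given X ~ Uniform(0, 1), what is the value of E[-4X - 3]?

For X ~ Uniform(0, 1):
E[X] = \frac{1}{2}
E[-4X - 3] = -4 × E[X] - 3 = -5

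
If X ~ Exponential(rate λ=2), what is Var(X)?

For X ~ Exponential(rate λ=2):
Var(X) = \frac{1}{4}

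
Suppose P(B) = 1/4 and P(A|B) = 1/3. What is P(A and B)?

By definition, P(A|B) = P(A ∩ B) / P(B)
So P(A ∩ B) = P(A|B) × P(B)
= 1/3 × 1/4
= 1/12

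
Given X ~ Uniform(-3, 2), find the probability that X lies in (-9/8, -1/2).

P(-9/8 < X < -1/2) = ∫_{-9/8}^{-1/2} f(x) dx
where f(x) = \frac{1}{5}
= \frac{1}{8}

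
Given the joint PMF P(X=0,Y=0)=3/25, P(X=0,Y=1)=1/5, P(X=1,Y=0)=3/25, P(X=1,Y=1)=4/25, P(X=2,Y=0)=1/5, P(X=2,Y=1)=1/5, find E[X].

First find marginal of X:
P(X=0) = 8/25
P(X=1) = 7/25
P(X=2) = 2/5
E[X] = 0 × 8/25 + 1 × 7/25 + 2 × 2/5 = 27/25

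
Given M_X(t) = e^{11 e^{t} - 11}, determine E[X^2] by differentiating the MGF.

To find E[X^2], compute M^(2)(0):
M^(1)(t) = 11 e^{t} e^{11 e^{t} - 11}
M^(2)(t) = 121 e^{2 t} e^{11 e^{t} - 11} + 11 e^{t} e^{11 e^{t} - 11}
M^(2)(0) = 132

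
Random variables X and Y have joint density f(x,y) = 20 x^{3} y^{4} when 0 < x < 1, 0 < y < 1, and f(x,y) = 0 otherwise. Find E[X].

E[X] = ∫_0^1 ∫_0^1 x × f(x,y) dy dx
= ∫_0^1 ∫_0^1 x × (20 x^{3} y^{4}) dy dx
= \frac{4}{5}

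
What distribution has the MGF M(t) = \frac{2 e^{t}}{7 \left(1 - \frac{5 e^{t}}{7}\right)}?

The MGF M(t) = \frac{2 e^{t}}{7 \left(1 - \frac{5 e^{t}}{7}\right)} is the standard form for the Geometric distribution.
Comparing with the known MGF formula identifies: Geometric(p=2/7), X = trial number of first success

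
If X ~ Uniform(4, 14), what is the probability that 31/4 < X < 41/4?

P(31/4 < X < 41/4) = ∫_{31/4}^{41/4} f(x) dx
where f(x) = \frac{1}{10}
= \frac{1}{4}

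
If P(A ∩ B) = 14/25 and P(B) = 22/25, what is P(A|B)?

P(A|B) = P(A ∩ B) / P(B)
= (14/25) / (22/25)
= 7/11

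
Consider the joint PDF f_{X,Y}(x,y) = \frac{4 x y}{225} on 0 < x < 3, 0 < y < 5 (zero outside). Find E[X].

f_X(x) = ∫_0^5 \frac{4 x y}{225} dy = \frac{2 x}{9}
E[X] = ∫_0^3 x × (\frac{2 x}{9}) dx = 2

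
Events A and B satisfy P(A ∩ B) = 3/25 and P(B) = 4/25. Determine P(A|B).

P(A|B) = P(A ∩ B) / P(B)
= (3/25) / (4/25)
= 3/4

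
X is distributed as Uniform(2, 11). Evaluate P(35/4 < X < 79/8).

P(35/4 < X < 79/8) = ∫_{35/4}^{79/8} f(x) dx
where f(x) = \frac{1}{9}
= \frac{1}{8}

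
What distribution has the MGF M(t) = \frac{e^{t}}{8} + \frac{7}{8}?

The MGF M(t) = \frac{e^{t}}{8} + \frac{7}{8} is the standard form for the Bernoulli distribution.
Comparing with the known MGF formula identifies: Bernoulli(p=1/8)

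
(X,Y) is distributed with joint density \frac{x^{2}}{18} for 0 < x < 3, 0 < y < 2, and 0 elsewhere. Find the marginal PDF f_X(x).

f_X(x) = ∫_0^2 f(x,y) dy
= ∫_0^2 \frac{x^{2}}{18} dy
= \frac{x^{2}}{9} for 0 < x < 3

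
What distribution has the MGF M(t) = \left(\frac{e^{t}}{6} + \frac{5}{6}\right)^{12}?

The MGF M(t) = \left(\frac{e^{t}}{6} + \frac{5}{6}\right)^{12} is the standard form for the Binomial distribution.
Comparing with the known MGF formula identifies: Binomial(n=12, p=1/6)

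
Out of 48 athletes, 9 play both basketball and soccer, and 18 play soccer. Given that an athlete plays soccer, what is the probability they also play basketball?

P(A ∩ B) = 9/48 = 3/16
P(B) = 18/48 = 3/8
P(A|B) = P(A ∩ B) / P(B) = (3/16) / (3/8) = 1/2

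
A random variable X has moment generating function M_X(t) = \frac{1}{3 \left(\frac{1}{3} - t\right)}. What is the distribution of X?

The MGF M(t) = \frac{1}{3 \left(\frac{1}{3} - t\right)} is the standard form for the Exponential distribution.
Comparing with the known MGF formula identifies: Exponential(rate λ=1/3)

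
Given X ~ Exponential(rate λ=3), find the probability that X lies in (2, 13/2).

P(2 < X < 13/2) = ∫_{2}^{13/2} f(x) dx
where f(x) = 3 e^{- 3 x}
= - \frac{1}{e^{\frac{39}{2}}} + e^{-6}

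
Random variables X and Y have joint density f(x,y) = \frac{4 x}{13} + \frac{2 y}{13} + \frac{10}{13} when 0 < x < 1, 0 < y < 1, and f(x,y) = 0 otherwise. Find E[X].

E[X] = ∫_0^1 ∫_0^1 x × f(x,y) dy dx
= ∫_0^1 ∫_0^1 x × (\frac{4 x}{13} + \frac{2 y}{13} + \frac{10}{13}) dy dx
= \frac{41}{78}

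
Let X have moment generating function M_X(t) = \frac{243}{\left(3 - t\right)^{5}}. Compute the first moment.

To find E[X], compute M^(1)(0):
M^(1)(t) = \frac{1215}{\left(3 - t\right)^{6}}
M^(1)(0) = \frac{5}{3}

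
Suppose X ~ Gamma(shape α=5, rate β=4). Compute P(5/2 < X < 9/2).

P(5/2 < X < 9/2) = ∫_{5/2}^{9/2} f(x) dx
where f(x) = \frac{128 x^{4} e^{- 4 x}}{3}
= \frac{-16581 + 1933 e^{8}}{3 e^{18}}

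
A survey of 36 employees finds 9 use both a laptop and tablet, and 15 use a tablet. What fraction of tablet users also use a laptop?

P(A ∩ B) = 9/36 = 1/4
P(B) = 15/36 = 5/12
P(A|B) = P(A ∩ B) / P(B) = (1/4) / (5/12) = 3/5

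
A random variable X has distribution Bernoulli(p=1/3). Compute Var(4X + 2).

For X ~ Bernoulli(p=1/3):
Var(X) = \frac{2}{9}
Var(4X + 2) = (4)² × Var(X) = 16 × \frac{2}{9} = \frac{32}{9}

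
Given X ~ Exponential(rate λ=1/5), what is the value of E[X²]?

Using the identity E[X²] = Var(X) + (E[X])²:
E[X] = 5
Var(X) = 25
E[X²] = 25 + (5)²
= 50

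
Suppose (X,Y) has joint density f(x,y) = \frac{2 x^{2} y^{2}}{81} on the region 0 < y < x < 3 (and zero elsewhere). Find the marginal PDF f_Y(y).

f_Y(y) = ∫_y^3 \frac{2 x^{2} y^{2}}{81} dx = \frac{2 y^{2} \left(27 - y^{3}\right)}{243}
for 0 < y < 3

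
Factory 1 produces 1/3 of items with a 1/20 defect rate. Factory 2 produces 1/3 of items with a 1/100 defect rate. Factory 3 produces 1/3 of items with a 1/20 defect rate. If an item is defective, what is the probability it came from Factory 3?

Using Bayes' theorem:
P(F1) = 1/3, P(D|F1) = 1/20
P(F2) = 1/3, P(D|F2) = 1/100
P(F3) = 1/3, P(D|F3) = 1/20
P(D) = P(D|F1)P(F1) + P(D|F2)P(F2) + P(D|F3)P(F3)
     = \frac{11}{300}
P(F3|D) = P(D|F3)P(F3) / P(D)
= \frac{5}{11}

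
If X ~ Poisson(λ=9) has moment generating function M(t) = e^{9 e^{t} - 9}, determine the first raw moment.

To find E[X], compute M^(1)(0):
M^(1)(t) = 9 e^{t} e^{9 e^{t} - 9}
M^(1)(0) = 9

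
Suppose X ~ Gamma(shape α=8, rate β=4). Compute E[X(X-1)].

E[X(X-1)] = E[X² - X] = E[X²] - E[X]
E[X] = 2
E[X²] = Var(X) + (E[X])² = \frac{1}{2} + (2)² = \frac{9}{2}
E[X(X-1)] = \frac{9}{2} - 2 = \frac{5}{2}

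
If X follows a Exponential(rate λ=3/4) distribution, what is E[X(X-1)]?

E[X(X-1)] = E[X² - X] = E[X²] - E[X]
E[X] = \frac{4}{3}
E[X²] = Var(X) + (E[X])² = \frac{16}{9} + (\frac{4}{3})² = \frac{32}{9}
E[X(X-1)] = \frac{32}{9} - \frac{4}{3} = \frac{20}{9}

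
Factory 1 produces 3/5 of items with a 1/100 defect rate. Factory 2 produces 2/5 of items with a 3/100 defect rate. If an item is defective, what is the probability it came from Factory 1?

Using Bayes' theorem:
P(F1) = 3/5, P(D|F1) = 1/100
P(F2) = 2/5, P(D|F2) = 3/100
P(D) = P(D|F1)P(F1) + P(D|F2)P(F2)
     = \frac{9}{500}
P(F1|D) = P(D|F1)P(F1) / P(D)
= \frac{1}{3}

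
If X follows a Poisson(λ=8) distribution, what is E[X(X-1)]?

E[X(X-1)] = E[X² - X] = E[X²] - E[X]
E[X] = 8
E[X²] = Var(X) + (E[X])² = 8 + (8)² = 72
E[X(X-1)] = 72 - 8 = 64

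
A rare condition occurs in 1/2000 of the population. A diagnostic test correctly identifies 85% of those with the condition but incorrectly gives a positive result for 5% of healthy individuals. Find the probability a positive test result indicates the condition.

Let D = the rare event, + = positive/flagged.
P(D) = 1/2000
P(+|D) = 85/100 = 17/20
P(+|D') = 5/100 = 1/20
P(+) = P(+|D)P(D) + P(+|D')P(D')
     = \frac{17}{20} × \frac{1}{2000} + \frac{1}{20} × \frac{1999}{2000}
     = \frac{63}{1250}
P(D|+) = P(+|D)P(D)/P(+) = \frac{17}{2016}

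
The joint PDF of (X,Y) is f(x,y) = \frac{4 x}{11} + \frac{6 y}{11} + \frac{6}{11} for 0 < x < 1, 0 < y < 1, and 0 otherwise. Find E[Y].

E[Y] = ∫_0^1 ∫_0^1 y × f(x,y) dx dy
= \frac{6}{11}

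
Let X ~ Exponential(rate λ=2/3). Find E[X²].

Using the identity E[X²] = Var(X) + (E[X])²:
E[X] = \frac{3}{2}
Var(X) = \frac{9}{4}
E[X²] = \frac{9}{4} + (\frac{3}{2})²
= \frac{9}{2}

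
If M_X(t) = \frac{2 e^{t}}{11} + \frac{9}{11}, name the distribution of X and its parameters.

The MGF M(t) = \frac{2 e^{t}}{11} + \frac{9}{11} is the standard form for the Bernoulli distribution.
Comparing with the known MGF formula identifies: Bernoulli(p=2/11)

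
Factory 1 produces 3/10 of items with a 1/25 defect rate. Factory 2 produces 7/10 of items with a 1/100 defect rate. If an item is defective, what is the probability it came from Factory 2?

Using Bayes' theorem:
P(F1) = 3/10, P(D|F1) = 1/25
P(F2) = 7/10, P(D|F2) = 1/100
P(D) = P(D|F1)P(F1) + P(D|F2)P(F2)
     = \frac{19}{1000}
P(F2|D) = P(D|F2)P(F2) / P(D)
= \frac{7}{19}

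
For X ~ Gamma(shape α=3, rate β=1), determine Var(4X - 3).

For X ~ Gamma(shape α=3, rate β=1):
Var(X) = 3
Var(4X - 3) = (4)² × Var(X) = 16 × 3 = 48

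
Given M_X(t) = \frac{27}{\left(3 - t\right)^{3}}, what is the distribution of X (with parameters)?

The MGF M(t) = \frac{27}{\left(3 - t\right)^{3}} is the standard form for the Gamma distribution.
Comparing with the known MGF formula identifies: Gamma(shape α=3, rate β=3)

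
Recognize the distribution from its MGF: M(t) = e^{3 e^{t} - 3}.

The MGF M(t) = e^{3 e^{t} - 3} is the standard form for the Poisson distribution.
Comparing with the known MGF formula identifies: Poisson(λ=3)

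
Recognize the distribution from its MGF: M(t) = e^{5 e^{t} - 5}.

The MGF M(t) = e^{5 e^{t} - 5} is the standard form for the Poisson distribution.
Comparing with the known MGF formula identifies: Poisson(λ=5)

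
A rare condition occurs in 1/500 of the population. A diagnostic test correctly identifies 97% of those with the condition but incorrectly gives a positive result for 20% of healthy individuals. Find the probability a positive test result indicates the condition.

Let D = the rare event, + = positive/flagged.
P(D) = 1/500
P(+|D) = 97/100
P(+|D') = 20/100 = 1/5
P(+) = P(+|D)P(D) + P(+|D')P(D')
     = \frac{97}{100} × \frac{1}{500} + \frac{1}{5} × \frac{499}{500}
     = \frac{10077}{50000}
P(D|+) = P(+|D)P(D)/P(+) = \frac{97}{10077}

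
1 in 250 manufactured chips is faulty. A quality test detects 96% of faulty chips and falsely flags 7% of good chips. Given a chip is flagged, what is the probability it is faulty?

Let D = the rare event, + = positive/flagged.
P(D) = 1/250
P(+|D) = 96/100 = 24/25
P(+|D') = 7/100
P(+) = P(+|D)P(D) + P(+|D')P(D')
     = \frac{24}{25} × \frac{1}{250} + \frac{7}{100} × \frac{249}{250}
     = \frac{1839}{25000}
P(D|+) = P(+|D)P(D)/P(+) = \frac{32}{613}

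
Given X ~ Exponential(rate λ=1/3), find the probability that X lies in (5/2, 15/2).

P(5/2 < X < 15/2) = ∫_{5/2}^{15/2} f(x) dx
where f(x) = \frac{e^{- \frac{x}{3}}}{3}
= - \frac{1}{e^{\frac{5}{2}}} + e^{- \frac{5}{6}}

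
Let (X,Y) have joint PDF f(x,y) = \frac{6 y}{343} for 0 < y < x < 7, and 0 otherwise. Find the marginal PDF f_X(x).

f_X(x) = ∫_0^x \frac{6 y}{343} dy = \frac{3 x^{2}}{343}
for 0 < x < 7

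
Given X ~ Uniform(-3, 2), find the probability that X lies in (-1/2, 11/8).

P(-1/2 < X < 11/8) = ∫_{-1/2}^{11/8} f(x) dx
where f(x) = \frac{1}{5}
= \frac{3}{8}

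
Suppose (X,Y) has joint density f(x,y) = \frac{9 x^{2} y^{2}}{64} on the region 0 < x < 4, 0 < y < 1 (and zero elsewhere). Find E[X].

f_X(x) = ∫_0^1 \frac{9 x^{2} y^{2}}{64} dy = \frac{3 x^{2}}{64}
E[X] = ∫_0^4 x × (\frac{3 x^{2}}{64}) dx = 3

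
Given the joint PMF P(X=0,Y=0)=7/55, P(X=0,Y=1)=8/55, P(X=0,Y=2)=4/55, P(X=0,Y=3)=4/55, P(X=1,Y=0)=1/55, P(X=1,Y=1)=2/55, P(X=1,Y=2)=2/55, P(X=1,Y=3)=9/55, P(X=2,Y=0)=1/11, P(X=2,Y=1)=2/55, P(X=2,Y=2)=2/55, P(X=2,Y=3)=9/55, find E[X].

First find marginal of X:
P(X=0) = 23/55
P(X=1) = 14/55
P(X=2) = 18/55
E[X] = 0 × 23/55 + 1 × 14/55 + 2 × 18/55 = 10/11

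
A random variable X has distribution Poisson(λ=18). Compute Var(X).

For X ~ Poisson(λ=18):
Var(X) = 18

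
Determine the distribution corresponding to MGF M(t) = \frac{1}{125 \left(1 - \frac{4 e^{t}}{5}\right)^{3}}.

The MGF M(t) = \frac{1}{125 \left(1 - \frac{4 e^{t}}{5}\right)^{3}} is the standard form for the NegativeBinomial distribution.
Comparing with the known MGF formula identifies: NegBin(r=3, p=1/5), X = failures before r-th success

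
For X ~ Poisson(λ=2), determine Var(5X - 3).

For X ~ Poisson(λ=2):
Var(X) = 2
Var(5X - 3) = (5)² × Var(X) = 25 × 2 = 50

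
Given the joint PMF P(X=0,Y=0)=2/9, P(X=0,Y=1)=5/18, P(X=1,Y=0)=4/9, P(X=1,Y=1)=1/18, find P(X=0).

P(X=0) = P(X=0,Y=0) + P(X=0,Y=1)
= 2/9 + 5/18
= 1/2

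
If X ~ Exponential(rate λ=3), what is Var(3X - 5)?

For X ~ Exponential(rate λ=3):
Var(X) = \frac{1}{9}
Var(3X - 5) = (3)² × Var(X) = 9 × \frac{1}{9} = 1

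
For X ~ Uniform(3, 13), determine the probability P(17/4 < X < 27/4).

P(17/4 < X < 27/4) = ∫_{17/4}^{27/4} f(x) dx
where f(x) = \frac{1}{10}
= \frac{1}{4}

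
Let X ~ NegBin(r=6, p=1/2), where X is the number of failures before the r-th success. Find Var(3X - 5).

For X ~ NegBin(r=6, p=1/2), where X is the number of failures before the r-th success:
Var(X) = 12
Var(3X - 5) = (3)² × Var(X) = 9 × 12 = 108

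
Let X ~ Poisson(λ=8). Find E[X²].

Using the identity E[X²] = Var(X) + (E[X])²:
E[X] = 8
Var(X) = 8
E[X²] = 8 + (8)²
= 72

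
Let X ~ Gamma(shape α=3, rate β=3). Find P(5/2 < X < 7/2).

P(5/2 < X < 7/2) = ∫_{5/2}^{7/2} f(x) dx
where f(x) = \frac{27 x^{2} e^{- 3 x}}{2}
= \frac{-533 + 293 e^{3}}{8 e^{\frac{21}{2}}}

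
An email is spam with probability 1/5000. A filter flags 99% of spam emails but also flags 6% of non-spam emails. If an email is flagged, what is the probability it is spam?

Let D = the rare event, + = positive/flagged.
P(D) = 1/5000
P(+|D) = 99/100
P(+|D') = 6/100 = 3/50
P(+) = P(+|D)P(D) + P(+|D')P(D')
     = \frac{99}{100} × \frac{1}{5000} + \frac{3}{50} × \frac{4999}{5000}
     = \frac{30093}{500000}
P(D|+) = P(+|D)P(D)/P(+) = \frac{33}{10031}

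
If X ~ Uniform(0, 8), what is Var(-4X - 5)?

For X ~ Uniform(0, 8):
Var(X) = \frac{16}{3}
Var(-4X - 5) = (-4)² × Var(X) = 16 × \frac{16}{3} = \frac{256}{3}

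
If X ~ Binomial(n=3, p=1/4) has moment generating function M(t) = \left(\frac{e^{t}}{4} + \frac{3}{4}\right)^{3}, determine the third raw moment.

To find E[X^3], compute M^(3)(0):
M^(1)(t) = \frac{3 \left(\frac{e^{t}}{4} + \frac{3}{4}\right)^{2} e^{t}}{4}
M^(2)(t) = \frac{3 \left(\frac{e^{t}}{4} + \frac{3}{4}\right)^{2} e^{t}}{4} + \frac{3 \left(\frac{e^{t}}{4} + \frac{3}{4}\right) e^{2 t}}{8}
M^(3)(t) = \frac{3 \left(\frac{e^{t}}{4} + \frac{3}{4}\right)^{2} e^{t}}{4} + \frac{9 \left(\frac{e^{t}}{4} + \frac{3}{4}\right) e^{2 t}}{8} + \frac{3 e^{3 t}}{32}
M^(3)(0) = \frac{63}{32}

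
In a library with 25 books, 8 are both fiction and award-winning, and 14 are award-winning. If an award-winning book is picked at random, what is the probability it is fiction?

P(A ∩ B) = 8/25
P(B) = 14/25
P(A|B) = P(A ∩ B) / P(B) = (8/25) / (14/25) = 4/7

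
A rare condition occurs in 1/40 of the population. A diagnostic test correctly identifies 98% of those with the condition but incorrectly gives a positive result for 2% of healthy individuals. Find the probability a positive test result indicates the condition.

Let D = the rare event, + = positive/flagged.
P(D) = 1/40
P(+|D) = 98/100 = 49/50
P(+|D') = 2/100 = 1/50
P(+) = P(+|D)P(D) + P(+|D')P(D')
     = \frac{49}{50} × \frac{1}{40} + \frac{1}{50} × \frac{39}{40}
     = \frac{11}{250}
P(D|+) = P(+|D)P(D)/P(+) = \frac{49}{88}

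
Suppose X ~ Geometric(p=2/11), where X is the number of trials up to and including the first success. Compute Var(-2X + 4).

For X ~ Geometric(p=2/11), where X is the number of trials up to and including the first success:
Var(X) = \frac{99}{4}
Var(-2X + 4) = (-2)² × Var(X) = 4 × \frac{99}{4} = 99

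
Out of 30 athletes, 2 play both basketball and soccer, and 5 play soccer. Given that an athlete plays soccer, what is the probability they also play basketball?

P(A ∩ B) = 2/30 = 1/15
P(B) = 5/30 = 1/6
P(A|B) = P(A ∩ B) / P(B) = (1/15) / (1/6) = 2/5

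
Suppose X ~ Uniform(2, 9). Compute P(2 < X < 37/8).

P(2 < X < 37/8) = ∫_{2}^{37/8} f(x) dx
where f(x) = \frac{1}{7}
= \frac{3}{8}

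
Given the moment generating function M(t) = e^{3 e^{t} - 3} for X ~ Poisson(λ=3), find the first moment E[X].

To find E[X], compute M^(1)(0):
M^(1)(t) = 3 e^{t} e^{3 e^{t} - 3}
M^(1)(0) = 3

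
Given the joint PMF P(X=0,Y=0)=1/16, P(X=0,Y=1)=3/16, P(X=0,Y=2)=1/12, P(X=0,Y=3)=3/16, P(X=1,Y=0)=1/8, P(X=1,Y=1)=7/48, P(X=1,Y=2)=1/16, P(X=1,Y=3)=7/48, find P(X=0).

P(X=0) = P(X=0,Y=0) + P(X=0,Y=1) + P(X=0,Y=2) + P(X=0,Y=3)
= 1/16 + 3/16 + 1/12 + 3/16
= 25/48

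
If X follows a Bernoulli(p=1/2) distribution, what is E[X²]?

Using the identity E[X²] = Var(X) + (E[X])²:
E[X] = \frac{1}{2}
Var(X) = \frac{1}{4}
E[X²] = \frac{1}{4} + (\frac{1}{2})²
= \frac{1}{2}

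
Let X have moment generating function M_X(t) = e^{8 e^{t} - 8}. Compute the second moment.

To find E[X^2], compute M^(2)(0):
M^(1)(t) = 8 e^{t} e^{8 e^{t} - 8}
M^(2)(t) = 64 e^{2 t} e^{8 e^{t} - 8} + 8 e^{t} e^{8 e^{t} - 8}
M^(2)(0) = 72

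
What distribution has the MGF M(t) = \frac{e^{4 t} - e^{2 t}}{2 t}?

The MGF M(t) = \frac{e^{4 t} - e^{2 t}}{2 t} is the standard form for the Uniform distribution.
Comparing with the known MGF formula identifies: Uniform(2, 4)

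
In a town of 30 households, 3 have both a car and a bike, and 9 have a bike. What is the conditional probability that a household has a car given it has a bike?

P(A ∩ B) = 3/30 = 1/10
P(B) = 9/30 = 3/10
P(A|B) = P(A ∩ B) / P(B) = (1/10) / (3/10) = 1/3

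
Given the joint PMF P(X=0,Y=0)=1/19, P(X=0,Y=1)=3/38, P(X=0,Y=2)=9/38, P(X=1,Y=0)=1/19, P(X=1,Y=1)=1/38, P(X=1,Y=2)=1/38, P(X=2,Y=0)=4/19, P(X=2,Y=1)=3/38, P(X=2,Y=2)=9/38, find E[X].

First find marginal of X:
P(X=0) = 7/19
P(X=1) = 2/19
P(X=2) = 10/19
E[X] = 0 × 7/19 + 1 × 2/19 + 2 × 10/19 = 22/19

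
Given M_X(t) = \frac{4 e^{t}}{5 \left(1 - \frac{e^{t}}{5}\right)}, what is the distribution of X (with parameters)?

The MGF M(t) = \frac{4 e^{t}}{5 \left(1 - \frac{e^{t}}{5}\right)} is the standard form for the Geometric distribution.
Comparing with the known MGF formula identifies: Geometric(p=4/5), X = trial number of first success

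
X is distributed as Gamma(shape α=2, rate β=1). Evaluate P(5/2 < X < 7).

P(5/2 < X < 7) = ∫_{5/2}^{7} f(x) dx
where f(x) = x e^{- x}
= - \frac{8}{e^{7}} + \frac{7}{2 e^{\frac{5}{2}}}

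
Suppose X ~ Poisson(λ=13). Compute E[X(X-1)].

E[X(X-1)] = E[X² - X] = E[X²] - E[X]
E[X] = 13
E[X²] = Var(X) + (E[X])² = 13 + (13)² = 182
E[X(X-1)] = 182 - 13 = 169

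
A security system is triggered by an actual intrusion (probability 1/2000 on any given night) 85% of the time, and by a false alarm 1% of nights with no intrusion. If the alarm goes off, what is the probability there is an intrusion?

Let D = the rare event, + = positive/flagged.
P(D) = 1/2000
P(+|D) = 85/100 = 17/20
P(+|D') = 1/100
P(+) = P(+|D)P(D) + P(+|D')P(D')
     = \frac{17}{20} × \frac{1}{2000} + \frac{1}{100} × \frac{1999}{2000}
     = \frac{521}{50000}
P(D|+) = P(+|D)P(D)/P(+) = \frac{85}{2084}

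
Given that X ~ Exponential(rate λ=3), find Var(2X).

For X ~ Exponential(rate λ=3):
Var(X) = \frac{1}{9}
Var(2X) = (2)² × Var(X) = 4 × \frac{1}{9} = \frac{4}{9}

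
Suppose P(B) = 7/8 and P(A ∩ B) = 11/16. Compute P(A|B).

P(A|B) = P(A ∩ B) / P(B)
= (11/16) / (7/8)
= 11/14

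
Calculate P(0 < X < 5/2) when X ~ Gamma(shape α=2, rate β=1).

P(0 < X < 5/2) = ∫_{0}^{5/2} f(x) dx
where f(x) = x e^{- x}
= 1 - \frac{7}{2 e^{\frac{5}{2}}}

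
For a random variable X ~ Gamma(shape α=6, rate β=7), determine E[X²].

Using the identity E[X²] = Var(X) + (E[X])²:
E[X] = \frac{6}{7}
Var(X) = \frac{6}{49}
E[X²] = \frac{6}{49} + (\frac{6}{7})²
= \frac{6}{7}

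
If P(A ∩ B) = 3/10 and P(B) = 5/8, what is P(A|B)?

P(A|B) = P(A ∩ B) / P(B)
= (3/10) / (5/8)
= 12/25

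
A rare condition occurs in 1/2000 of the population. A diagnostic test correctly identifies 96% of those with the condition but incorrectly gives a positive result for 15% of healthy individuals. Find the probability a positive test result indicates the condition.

Let D = the rare event, + = positive/flagged.
P(D) = 1/2000
P(+|D) = 96/100 = 24/25
P(+|D') = 15/100 = 3/20
P(+) = P(+|D)P(D) + P(+|D')P(D')
     = \frac{24}{25} × \frac{1}{2000} + \frac{3}{20} × \frac{1999}{2000}
     = \frac{30081}{200000}
P(D|+) = P(+|D)P(D)/P(+) = \frac{32}{10027}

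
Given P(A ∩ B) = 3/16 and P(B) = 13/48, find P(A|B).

P(A|B) = P(A ∩ B) / P(B)
= (3/16) / (13/48)
= 9/13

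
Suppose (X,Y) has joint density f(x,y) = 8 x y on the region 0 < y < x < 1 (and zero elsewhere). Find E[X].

f_X(x) = ∫_0^x 8 x y dy = 4 x^{3}
E[X] = ∫_0^1 x × (4 x^{3}) dx = \frac{4}{5}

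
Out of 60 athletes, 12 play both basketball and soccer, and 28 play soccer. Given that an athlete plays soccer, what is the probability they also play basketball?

P(A ∩ B) = 12/60 = 1/5
P(B) = 28/60 = 7/15
P(A|B) = P(A ∩ B) / P(B) = (1/5) / (7/15) = 3/7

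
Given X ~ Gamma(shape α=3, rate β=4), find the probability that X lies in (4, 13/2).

P(4 < X < 13/2) = ∫_{4}^{13/2} f(x) dx
where f(x) = 32 x^{2} e^{- 4 x}
= \frac{5 \left(-73 + 29 e^{10}\right)}{e^{26}}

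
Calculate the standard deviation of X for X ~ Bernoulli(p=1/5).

For X ~ Bernoulli(p=1/5):
Var(X) = \frac{4}{25}
SD(X) = √(Var(X)) = √(\frac{4}{25}) = \frac{2}{5}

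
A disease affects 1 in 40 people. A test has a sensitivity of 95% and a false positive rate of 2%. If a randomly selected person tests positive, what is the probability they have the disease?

Let D = the rare event, + = positive/flagged.
P(D) = 1/40
P(+|D) = 95/100 = 19/20
P(+|D') = 2/100 = 1/50
P(+) = P(+|D)P(D) + P(+|D')P(D')
     = \frac{19}{20} × \frac{1}{40} + \frac{1}{50} × \frac{39}{40}
     = \frac{173}{4000}
P(D|+) = P(+|D)P(D)/P(+) = \frac{95}{173}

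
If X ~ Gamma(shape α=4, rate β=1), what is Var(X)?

For X ~ Gamma(shape α=4, rate β=1):
Var(X) = 4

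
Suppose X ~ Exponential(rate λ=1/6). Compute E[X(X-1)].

E[X(X-1)] = E[X² - X] = E[X²] - E[X]
E[X] = 6
E[X²] = Var(X) + (E[X])² = 36 + (6)² = 72
E[X(X-1)] = 72 - 6 = 66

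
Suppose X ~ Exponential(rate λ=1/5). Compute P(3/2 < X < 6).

P(3/2 < X < 6) = ∫_{3/2}^{6} f(x) dx
where f(x) = \frac{e^{- \frac{x}{5}}}{5}
= - \frac{1}{e^{\frac{6}{5}}} + e^{- \frac{3}{10}}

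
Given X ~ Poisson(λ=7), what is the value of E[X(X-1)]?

E[X(X-1)] = E[X² - X] = E[X²] - E[X]
E[X] = 7
E[X²] = Var(X) + (E[X])² = 7 + (7)² = 56
E[X(X-1)] = 56 - 7 = 49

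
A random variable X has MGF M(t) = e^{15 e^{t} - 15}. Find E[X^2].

To find E[X^2], compute M^(2)(0):
M^(1)(t) = 15 e^{t} e^{15 e^{t} - 15}
M^(2)(t) = 225 e^{2 t} e^{15 e^{t} - 15} + 15 e^{t} e^{15 e^{t} - 15}
M^(2)(0) = 240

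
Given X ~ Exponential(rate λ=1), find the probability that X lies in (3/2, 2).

P(3/2 < X < 2) = ∫_{3/2}^{2} f(x) dx
where f(x) = e^{- x}
= - \frac{1}{e^{2}} + e^{- \frac{3}{2}}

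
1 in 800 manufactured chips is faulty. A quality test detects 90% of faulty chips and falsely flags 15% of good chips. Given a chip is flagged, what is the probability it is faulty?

Let D = the rare event, + = positive/flagged.
P(D) = 1/800
P(+|D) = 90/100 = 9/10
P(+|D') = 15/100 = 3/20
P(+) = P(+|D)P(D) + P(+|D')P(D')
     = \frac{9}{10} × \frac{1}{800} + \frac{3}{20} × \frac{799}{800}
     = \frac{483}{3200}
P(D|+) = P(+|D)P(D)/P(+) = \frac{6}{805}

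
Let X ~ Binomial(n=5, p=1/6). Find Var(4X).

For X ~ Binomial(n=5, p=1/6):
Var(X) = \frac{25}{36}
Var(4X) = (4)² × Var(X) = 16 × \frac{25}{36} = \frac{100}{9}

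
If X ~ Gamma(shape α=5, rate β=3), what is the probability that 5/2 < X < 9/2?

P(5/2 < X < 9/2) = ∫_{5/2}^{9/2} f(x) dx
where f(x) = \frac{81 x^{4} e^{- 3 x}}{8}
= \frac{-243155 + 30563 e^{6}}{128 e^{\frac{27}{2}}}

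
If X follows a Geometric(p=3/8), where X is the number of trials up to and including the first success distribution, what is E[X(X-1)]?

E[X(X-1)] = E[X² - X] = E[X²] - E[X]
E[X] = \frac{8}{3}
E[X²] = Var(X) + (E[X])² = \frac{40}{9} + (\frac{8}{3})² = \frac{104}{9}
E[X(X-1)] = \frac{104}{9} - \frac{8}{3} = \frac{80}{9}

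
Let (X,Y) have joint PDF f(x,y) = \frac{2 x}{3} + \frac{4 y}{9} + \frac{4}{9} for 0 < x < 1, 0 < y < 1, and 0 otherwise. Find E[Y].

E[Y] = ∫_0^1 ∫_0^1 y × f(x,y) dx dy
= \frac{29}{54}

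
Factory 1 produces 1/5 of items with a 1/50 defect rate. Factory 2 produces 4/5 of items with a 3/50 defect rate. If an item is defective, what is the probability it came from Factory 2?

Using Bayes' theorem:
P(F1) = 1/5, P(D|F1) = 1/50
P(F2) = 4/5, P(D|F2) = 3/50
P(D) = P(D|F1)P(F1) + P(D|F2)P(F2)
     = \frac{13}{250}
P(F2|D) = P(D|F2)P(F2) / P(D)
= \frac{12}{13}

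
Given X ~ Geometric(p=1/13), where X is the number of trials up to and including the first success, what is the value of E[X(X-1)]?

E[X(X-1)] = E[X² - X] = E[X²] - E[X]
E[X] = 13
E[X²] = Var(X) + (E[X])² = 156 + (13)² = 325
E[X(X-1)] = 325 - 13 = 312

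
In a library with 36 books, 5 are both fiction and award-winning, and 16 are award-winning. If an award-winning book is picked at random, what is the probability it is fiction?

P(A ∩ B) = 5/36
P(B) = 16/36 = 4/9
P(A|B) = P(A ∩ B) / P(B) = (5/36) / (4/9) = 5/16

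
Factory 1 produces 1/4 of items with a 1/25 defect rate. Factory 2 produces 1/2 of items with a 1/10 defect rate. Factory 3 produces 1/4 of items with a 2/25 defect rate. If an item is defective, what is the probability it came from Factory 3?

Using Bayes' theorem:
P(F1) = 1/4, P(D|F1) = 1/25
P(F2) = 1/2, P(D|F2) = 1/10
P(F3) = 1/4, P(D|F3) = 2/25
P(D) = P(D|F1)P(F1) + P(D|F2)P(F2) + P(D|F3)P(F3)
     = \frac{2}{25}
P(F3|D) = P(D|F3)P(F3) / P(D)
= \frac{1}{4}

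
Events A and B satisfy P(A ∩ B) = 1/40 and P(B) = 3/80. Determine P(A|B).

P(A|B) = P(A ∩ B) / P(B)
= (1/40) / (3/80)
= 2/3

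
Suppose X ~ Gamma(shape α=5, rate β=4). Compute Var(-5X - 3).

For X ~ Gamma(shape α=5, rate β=4):
Var(X) = \frac{5}{16}
Var(-5X - 3) = (-5)² × Var(X) = 25 × \frac{5}{16} = \frac{125}{16}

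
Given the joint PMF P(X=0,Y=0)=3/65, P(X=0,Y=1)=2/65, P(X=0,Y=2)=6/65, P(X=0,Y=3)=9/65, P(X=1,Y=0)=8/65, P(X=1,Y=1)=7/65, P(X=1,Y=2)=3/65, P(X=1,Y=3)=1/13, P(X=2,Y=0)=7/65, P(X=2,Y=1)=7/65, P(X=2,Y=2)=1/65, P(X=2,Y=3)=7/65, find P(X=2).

P(X=2) = P(X=2,Y=0) + P(X=2,Y=1) + P(X=2,Y=2) + P(X=2,Y=3)
= 7/65 + 7/65 + 1/65 + 7/65
= 22/65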